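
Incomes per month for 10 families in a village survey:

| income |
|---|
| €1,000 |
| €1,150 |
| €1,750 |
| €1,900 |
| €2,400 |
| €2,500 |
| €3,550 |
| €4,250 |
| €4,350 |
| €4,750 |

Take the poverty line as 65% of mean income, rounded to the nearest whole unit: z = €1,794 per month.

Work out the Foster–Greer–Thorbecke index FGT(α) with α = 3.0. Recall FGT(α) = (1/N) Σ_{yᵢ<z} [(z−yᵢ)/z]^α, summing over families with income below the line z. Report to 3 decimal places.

Below z: €1,000, €1,150, €1,750 (q = 3 of N = 10).
Normalized shortfalls: (1794−1000)/1794 = 0.4426; (1794−1150)/1794 = 0.3590; (1794−1750)/1794 = 0.0245.
Raised to α = 3.0: 0.08670; 0.04626; 0.00001.
Sum = 0.132968; FGT(3.0) = 0.132968 / 10 = 0.013.

0.013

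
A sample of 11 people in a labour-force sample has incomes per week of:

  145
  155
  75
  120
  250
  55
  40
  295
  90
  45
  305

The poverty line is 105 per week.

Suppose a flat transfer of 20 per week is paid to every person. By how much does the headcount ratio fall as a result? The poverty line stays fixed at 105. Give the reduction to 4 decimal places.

Before: below the line — 40, 45, 55, 75, 90; headcount ratio = 0.454545.
After the 20 transfer: below the line — 60, 65, 75, 95; headcount ratio = 0.363636.
Reduction = 0.454545 − 0.363636 = 0.0909.

0.0909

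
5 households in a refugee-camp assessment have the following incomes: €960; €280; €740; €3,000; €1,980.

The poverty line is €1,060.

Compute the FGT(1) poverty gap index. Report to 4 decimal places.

0.2264

Poor units: €280, €740, €960 (q = 3 of N = 5).
Shortfall ratios: (1060−280)/1060 = 0.7358; (1060−740)/1060 = 0.3019; (1060−960)/1060 = 0.0943.
Sum of shortfalls = 1.132075; P₁ averages over all N: 1.132075 / 5 = 0.2264.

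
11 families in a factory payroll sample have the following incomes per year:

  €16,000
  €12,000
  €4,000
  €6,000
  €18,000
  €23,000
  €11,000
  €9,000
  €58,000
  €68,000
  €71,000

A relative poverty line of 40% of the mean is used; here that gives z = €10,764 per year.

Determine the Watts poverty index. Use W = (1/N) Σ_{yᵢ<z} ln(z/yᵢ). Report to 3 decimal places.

0.159

Poor units: €4,000, €6,000, €9,000 (q = 3 of N = 11).
Log gaps: ln(10764/4000) = 0.9899; ln(10764/6000) = 0.5844; ln(10764/9000) = 0.1790.
W = 1.753343 / 11 = 0.159.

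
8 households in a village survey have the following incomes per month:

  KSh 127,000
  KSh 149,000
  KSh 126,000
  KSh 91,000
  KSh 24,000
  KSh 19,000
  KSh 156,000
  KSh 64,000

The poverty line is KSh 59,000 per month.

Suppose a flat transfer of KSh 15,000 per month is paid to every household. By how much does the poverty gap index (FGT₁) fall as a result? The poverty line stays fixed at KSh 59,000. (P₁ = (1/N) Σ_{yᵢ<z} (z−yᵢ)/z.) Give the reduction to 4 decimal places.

0.0636

Before: below the line — KSh 19,000, KSh 24,000; poverty gap index (FGT₁) = 0.158898.
After the KSh 15,000 transfer: below the line — KSh 34,000, KSh 39,000; poverty gap index (FGT₁) = 0.095339.
Reduction = 0.158898 − 0.095339 = 0.0636.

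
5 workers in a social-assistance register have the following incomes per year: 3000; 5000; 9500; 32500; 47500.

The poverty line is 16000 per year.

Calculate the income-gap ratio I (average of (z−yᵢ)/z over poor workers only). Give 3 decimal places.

0.635

Incomes under z: 3000, 5000, 9500 (q = 3 of N = 5).
Shortfall ratios (z−y)/z: 0.8125, 0.6875, 0.4062; sum = 1.906250.
I averages over the q = 3 poor units only: 1.906250 / 3 = 0.635.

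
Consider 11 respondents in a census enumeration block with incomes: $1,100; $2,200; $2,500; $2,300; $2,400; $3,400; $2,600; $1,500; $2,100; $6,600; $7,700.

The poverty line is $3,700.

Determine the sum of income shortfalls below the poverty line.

$13,200

Below z: $1,100, $1,500, $2,100, $2,200, $2,300, $2,400, $2,500, $2,600, $3,400 (q = 9 of N = 11).
Individual gaps: 3700−1100 = 2600; 3700−1500 = 2200; 3700−2100 = 1600; 3700−2200 = 1500; 3700−2300 = 1400; 3700−2400 = 1300; 3700−2500 = 1200; 3700−2600 = 1100; 3700−3400 = 300.
Aggregate gap = $13,200.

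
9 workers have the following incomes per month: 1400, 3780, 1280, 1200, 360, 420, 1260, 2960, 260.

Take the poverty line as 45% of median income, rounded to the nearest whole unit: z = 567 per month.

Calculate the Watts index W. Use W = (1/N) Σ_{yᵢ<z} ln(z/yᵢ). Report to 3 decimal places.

Incomes under z: 260, 360, 420 (q = 3 of N = 9).
ln(z/y) terms: ln(567/260) = 0.7797; ln(567/360) = 0.4543; ln(567/420) = 0.3001.
W = 1.534038 / 9 = 0.170.

0.170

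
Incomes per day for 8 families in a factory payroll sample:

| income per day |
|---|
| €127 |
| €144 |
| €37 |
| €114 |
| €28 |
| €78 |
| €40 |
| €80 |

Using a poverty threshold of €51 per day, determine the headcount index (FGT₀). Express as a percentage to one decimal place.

3 of the 8 families have income below €51.
H = 3/8 = 37.5%.

37.5%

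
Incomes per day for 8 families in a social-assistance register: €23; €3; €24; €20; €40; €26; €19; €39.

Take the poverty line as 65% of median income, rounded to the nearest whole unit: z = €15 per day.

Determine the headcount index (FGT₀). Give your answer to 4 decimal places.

1 of the 8 families have income below €15.
H = 1/8 = 0.1250.

0.1250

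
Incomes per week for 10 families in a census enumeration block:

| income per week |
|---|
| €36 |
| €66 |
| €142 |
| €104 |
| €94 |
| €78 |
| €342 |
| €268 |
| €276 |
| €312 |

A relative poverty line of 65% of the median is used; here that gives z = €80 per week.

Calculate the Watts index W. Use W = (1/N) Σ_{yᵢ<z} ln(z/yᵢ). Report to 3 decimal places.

Below the line: €36, €66, €78 (q = 3 of N = 10).
Log gaps: ln(80/36) = 0.7985; ln(80/66) = 0.1924; ln(80/78) = 0.0253.
W = 1.016197 / 10 = 0.102.

0.102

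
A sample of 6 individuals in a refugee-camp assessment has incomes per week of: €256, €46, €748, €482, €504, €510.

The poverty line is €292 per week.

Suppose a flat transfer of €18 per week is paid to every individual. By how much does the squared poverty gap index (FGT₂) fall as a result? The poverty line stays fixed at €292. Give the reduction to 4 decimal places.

0.0186

Before: below the line — €46, €256; squared poverty gap index (FGT₂) = 0.120825.
After the €18 transfer: below the line — €64, €274; squared poverty gap index (FGT₂) = 0.102247.
Reduction = 0.120825 − 0.102247 = 0.0186.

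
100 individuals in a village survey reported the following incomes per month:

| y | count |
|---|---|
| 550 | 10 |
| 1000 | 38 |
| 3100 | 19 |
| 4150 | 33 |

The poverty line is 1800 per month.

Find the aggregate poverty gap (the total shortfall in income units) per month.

42900

Incomes under z: 10×550, 38×1000 (q = 48 of N = 100).
Individual gaps: 10×(1800−550) = 12500; 38×(1800−1000) = 30400.
Aggregate gap = 42900.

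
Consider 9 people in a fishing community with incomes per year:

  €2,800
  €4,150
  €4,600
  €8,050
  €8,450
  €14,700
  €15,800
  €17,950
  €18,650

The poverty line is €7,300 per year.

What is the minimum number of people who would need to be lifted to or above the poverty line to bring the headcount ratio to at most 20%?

2

Currently q = 3 of N = 9 are below the line (H = 0.333).
A headcount ratio of at most 20% allows at most ⌊0.20 × 9⌋ = 1 poor people.
So at least 3 − 1 = 2 must be lifted.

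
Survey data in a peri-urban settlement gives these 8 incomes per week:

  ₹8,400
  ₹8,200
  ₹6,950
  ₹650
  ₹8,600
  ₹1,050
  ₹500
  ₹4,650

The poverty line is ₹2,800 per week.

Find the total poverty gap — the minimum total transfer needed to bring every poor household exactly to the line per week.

Below the line: ₹500, ₹650, ₹1,050 (q = 3 of N = 8).
Individual gaps: 2800−500 = 2300; 2800−650 = 2150; 2800−1050 = 1750.
Aggregate gap = ₹6,200.

₹6,200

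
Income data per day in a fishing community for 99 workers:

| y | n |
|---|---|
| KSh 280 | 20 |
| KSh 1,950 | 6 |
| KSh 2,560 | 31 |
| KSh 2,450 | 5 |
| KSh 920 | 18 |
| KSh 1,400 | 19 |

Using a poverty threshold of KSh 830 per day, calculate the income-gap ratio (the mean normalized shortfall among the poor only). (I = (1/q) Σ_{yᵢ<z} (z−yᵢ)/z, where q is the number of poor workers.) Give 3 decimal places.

Below the line: 20×KSh 280 (q = 20 of N = 99).
Relative gaps: 0.6627 (×20); sum = 13.253012.
The income-gap ratio divides by q (the poor only): 13.253012 / 20 = 0.663.

0.663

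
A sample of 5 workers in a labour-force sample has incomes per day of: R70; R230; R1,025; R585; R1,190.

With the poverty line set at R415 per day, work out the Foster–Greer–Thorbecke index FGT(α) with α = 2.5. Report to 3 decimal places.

Poor units: R70, R230 (q = 2 of N = 5).
Normalized shortfalls: (415−70)/415 = 0.8313; (415−230)/415 = 0.4458.
Raised to α = 2.5: 0.63013; 0.13268.
Sum = 0.762807; FGT(2.5) = 0.762807 / 5 = 0.153.

0.153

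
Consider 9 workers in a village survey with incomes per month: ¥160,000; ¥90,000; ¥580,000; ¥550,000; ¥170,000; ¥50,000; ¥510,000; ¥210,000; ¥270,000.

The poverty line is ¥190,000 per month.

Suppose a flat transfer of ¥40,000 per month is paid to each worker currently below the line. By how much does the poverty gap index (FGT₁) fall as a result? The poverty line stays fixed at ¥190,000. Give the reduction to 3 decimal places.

Before: below the line — ¥50,000, ¥90,000, ¥160,000, ¥170,000; poverty gap index (FGT₁) = 0.16959.
After the ¥40,000 transfer: below the line — ¥90,000, ¥130,000; poverty gap index (FGT₁) = 0.09357.
Reduction = 0.16959 − 0.09357 = 0.076.

0.076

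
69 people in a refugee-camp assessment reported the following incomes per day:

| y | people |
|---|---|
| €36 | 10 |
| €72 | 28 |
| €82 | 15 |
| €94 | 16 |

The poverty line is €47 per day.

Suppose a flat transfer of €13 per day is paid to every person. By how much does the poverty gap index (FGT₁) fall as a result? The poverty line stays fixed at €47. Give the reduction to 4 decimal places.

0.0339

Before: below the line — 10×€36; poverty gap index (FGT₁) = 0.033919.
After the €13 transfer: below the line — none; poverty gap index (FGT₁) = 0.000000.
Reduction = 0.033919 − 0.000000 = 0.0339.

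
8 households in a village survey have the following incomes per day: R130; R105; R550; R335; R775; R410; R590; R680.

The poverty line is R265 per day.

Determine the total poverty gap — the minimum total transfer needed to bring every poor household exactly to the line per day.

Incomes under z: R105, R130 (q = 2 of N = 8).
Individual gaps: 265−105 = 160; 265−130 = 135.
Aggregate gap = R295.

R295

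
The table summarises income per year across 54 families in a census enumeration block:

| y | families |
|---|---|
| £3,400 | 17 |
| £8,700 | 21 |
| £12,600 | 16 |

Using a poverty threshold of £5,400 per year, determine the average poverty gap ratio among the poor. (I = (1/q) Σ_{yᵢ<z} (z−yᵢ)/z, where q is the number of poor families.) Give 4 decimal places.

0.3704

Incomes under z: 17×£3,400 (q = 17 of N = 54).
Shortfall ratios (z−y)/z: 0.3704 (×17); sum = 6.296296.
I averages over the q = 17 poor units only: 6.296296 / 17 = 0.3704.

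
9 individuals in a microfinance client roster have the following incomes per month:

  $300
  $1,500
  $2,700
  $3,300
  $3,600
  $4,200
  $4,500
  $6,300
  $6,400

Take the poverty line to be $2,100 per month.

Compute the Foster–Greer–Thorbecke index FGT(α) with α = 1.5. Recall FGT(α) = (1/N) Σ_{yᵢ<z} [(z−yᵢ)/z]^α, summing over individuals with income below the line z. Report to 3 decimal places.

0.105

Incomes under z: $300, $1,500 (q = 2 of N = 9).
Normalized shortfalls: (2100−300)/2100 = 0.8571; (2100−1500)/2100 = 0.2857.
Raised to α = 1.5: 0.79356; 0.15272.
Sum = 0.946281; FGT(1.5) = 0.946281 / 9 = 0.105.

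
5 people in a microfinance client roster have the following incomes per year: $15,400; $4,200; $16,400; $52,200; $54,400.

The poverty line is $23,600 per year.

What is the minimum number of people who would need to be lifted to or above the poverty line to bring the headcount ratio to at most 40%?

1

3 of the 5 people are poor, so H = 3/5 = 0.600.
A headcount ratio of at most 40% allows at most ⌊0.40 × 5⌋ = 2 poor people.
So at least 3 − 2 = 1 must be lifted.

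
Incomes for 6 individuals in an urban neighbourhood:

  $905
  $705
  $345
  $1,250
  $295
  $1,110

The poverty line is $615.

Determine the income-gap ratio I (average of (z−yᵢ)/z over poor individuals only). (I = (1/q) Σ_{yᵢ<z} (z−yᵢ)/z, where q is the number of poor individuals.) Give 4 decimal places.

Below z: $295, $345 (q = 2 of N = 6).
Shortfall ratios (z−y)/z: 0.5203, 0.4390; sum = 0.959350.
The income-gap ratio divides by q (the poor only): 0.959350 / 2 = 0.4797.

0.4797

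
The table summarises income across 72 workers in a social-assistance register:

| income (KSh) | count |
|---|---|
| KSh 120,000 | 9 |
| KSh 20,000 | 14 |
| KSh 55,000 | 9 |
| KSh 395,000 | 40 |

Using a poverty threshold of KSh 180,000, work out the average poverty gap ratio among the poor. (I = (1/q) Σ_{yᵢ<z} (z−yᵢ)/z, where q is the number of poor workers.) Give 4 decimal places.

0.6780

Incomes under z: 14×KSh 20,000, 9×KSh 55,000, 9×KSh 120,000 (q = 32 of N = 72).
Shortfall ratios (z−y)/z: 0.8889 (×14), 0.6944 (×9), 0.3333 (×9); sum = 21.694444.
The income-gap ratio divides by q (the poor only): 21.694444 / 32 = 0.6780.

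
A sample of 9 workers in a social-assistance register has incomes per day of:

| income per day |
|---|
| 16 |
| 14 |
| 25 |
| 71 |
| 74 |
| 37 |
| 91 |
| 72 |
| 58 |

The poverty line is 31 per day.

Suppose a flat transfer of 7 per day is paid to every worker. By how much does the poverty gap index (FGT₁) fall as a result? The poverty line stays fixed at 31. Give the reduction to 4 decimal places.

0.0717

Before: below the line — 14, 16, 25; poverty gap index (FGT₁) = 0.136201.
After the 7 transfer: below the line — 21, 23; poverty gap index (FGT₁) = 0.064516.
Reduction = 0.136201 − 0.064516 = 0.0717.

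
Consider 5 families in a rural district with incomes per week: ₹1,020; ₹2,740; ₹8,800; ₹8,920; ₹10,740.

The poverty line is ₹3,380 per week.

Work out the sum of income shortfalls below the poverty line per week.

₹3,000

Below z: ₹1,020, ₹2,740 (q = 2 of N = 5).
Individual gaps: 3380−1020 = 2360; 3380−2740 = 640.
Aggregate gap = ₹3,000.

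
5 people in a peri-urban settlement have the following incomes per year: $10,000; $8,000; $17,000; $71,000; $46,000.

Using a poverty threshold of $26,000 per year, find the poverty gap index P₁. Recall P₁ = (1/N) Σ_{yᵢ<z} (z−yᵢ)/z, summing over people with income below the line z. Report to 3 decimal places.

0.331

Below the line: $8,000, $10,000, $17,000 (q = 3 of N = 5).
Relative gaps: (26000−8000)/26000 = 0.6923; (26000−10000)/26000 = 0.6154; (26000−17000)/26000 = 0.3462.
Σ = 1.653846. Dividing by the full population N = 5 gives P₁ = 0.331.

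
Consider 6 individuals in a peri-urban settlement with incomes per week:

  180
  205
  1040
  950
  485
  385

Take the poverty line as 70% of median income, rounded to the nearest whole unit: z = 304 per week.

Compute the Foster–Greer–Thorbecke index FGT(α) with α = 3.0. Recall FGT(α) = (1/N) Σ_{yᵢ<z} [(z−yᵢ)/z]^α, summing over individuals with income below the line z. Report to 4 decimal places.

0.0171

Below the line: 180, 205 (q = 2 of N = 6).
Normalized shortfalls: (304−180)/304 = 0.4079; (304−205)/304 = 0.3257.
Raised to α = 3.0: 0.06786; 0.03454.
Sum = 0.102402; FGT(3.0) = 0.102402 / 6 = 0.0171.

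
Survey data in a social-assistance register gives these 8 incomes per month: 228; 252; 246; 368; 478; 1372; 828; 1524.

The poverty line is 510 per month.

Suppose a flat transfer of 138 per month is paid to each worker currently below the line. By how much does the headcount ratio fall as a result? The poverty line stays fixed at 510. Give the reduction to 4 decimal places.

0.1250

Before: below the line — 228, 246, 252, 368, 478; headcount ratio = 0.625000.
After the 138 transfer: below the line — 366, 384, 390, 506; headcount ratio = 0.500000.
Reduction = 0.625000 − 0.500000 = 0.1250.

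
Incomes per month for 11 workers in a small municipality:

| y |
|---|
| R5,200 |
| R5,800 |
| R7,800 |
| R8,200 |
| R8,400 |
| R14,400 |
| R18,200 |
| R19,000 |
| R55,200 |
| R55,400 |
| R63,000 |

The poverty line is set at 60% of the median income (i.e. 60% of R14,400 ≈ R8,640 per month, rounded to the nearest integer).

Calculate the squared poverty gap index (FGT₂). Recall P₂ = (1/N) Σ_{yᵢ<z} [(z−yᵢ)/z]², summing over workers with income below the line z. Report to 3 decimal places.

0.025

Below the line: R5,200, R5,800, R7,800, R8,200, R8,400 (q = 5 of N = 11).
Shortfall ratios: (8640−5200)/8640 = 0.3981; (8640−5800)/8640 = 0.3287; (8640−7800)/8640 = 0.0972; (8640−8200)/8640 = 0.0509; (8640−8400)/8640 = 0.0278.
Squared: 0.1585; 0.1080; 0.0095; 0.0026; 0.0008.
Sum = 0.279385; P₂ = 0.279385 / 11 = 0.025.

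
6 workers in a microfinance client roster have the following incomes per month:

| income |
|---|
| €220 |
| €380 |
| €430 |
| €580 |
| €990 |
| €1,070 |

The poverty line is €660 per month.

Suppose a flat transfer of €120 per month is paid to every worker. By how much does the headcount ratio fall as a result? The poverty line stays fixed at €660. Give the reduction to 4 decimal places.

0.1667

Before: below the line — €220, €380, €430, €580; headcount ratio = 0.666667.
After the €120 transfer: below the line — €340, €500, €550; headcount ratio = 0.500000.
Reduction = 0.666667 − 0.500000 = 0.1667.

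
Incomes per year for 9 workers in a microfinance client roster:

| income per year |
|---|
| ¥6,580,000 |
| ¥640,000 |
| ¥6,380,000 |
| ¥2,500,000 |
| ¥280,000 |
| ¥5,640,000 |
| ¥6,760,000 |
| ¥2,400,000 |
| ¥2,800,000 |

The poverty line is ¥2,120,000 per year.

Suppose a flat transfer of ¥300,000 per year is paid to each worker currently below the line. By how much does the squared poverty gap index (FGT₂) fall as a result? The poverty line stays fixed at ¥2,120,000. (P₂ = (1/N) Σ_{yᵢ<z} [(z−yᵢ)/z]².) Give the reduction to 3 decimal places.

Before: below the line — ¥280,000, ¥640,000; squared poverty gap index (FGT₂) = 0.13785.
After the ¥300,000 transfer: below the line — ¥580,000, ¥940,000; squared poverty gap index (FGT₂) = 0.09305.
Reduction = 0.13785 − 0.09305 = 0.045.

0.045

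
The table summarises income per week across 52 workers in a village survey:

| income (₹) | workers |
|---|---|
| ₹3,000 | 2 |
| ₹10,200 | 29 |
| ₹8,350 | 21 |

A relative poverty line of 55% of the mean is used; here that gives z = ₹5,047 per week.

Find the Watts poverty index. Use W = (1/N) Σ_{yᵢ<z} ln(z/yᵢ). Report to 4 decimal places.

Below the line: 2×₹3,000 (q = 2 of N = 52).
Log gaps: ln(5047/3000) = 0.5202 (×2).
W = 1.040363 / 52 = 0.0200.

0.0200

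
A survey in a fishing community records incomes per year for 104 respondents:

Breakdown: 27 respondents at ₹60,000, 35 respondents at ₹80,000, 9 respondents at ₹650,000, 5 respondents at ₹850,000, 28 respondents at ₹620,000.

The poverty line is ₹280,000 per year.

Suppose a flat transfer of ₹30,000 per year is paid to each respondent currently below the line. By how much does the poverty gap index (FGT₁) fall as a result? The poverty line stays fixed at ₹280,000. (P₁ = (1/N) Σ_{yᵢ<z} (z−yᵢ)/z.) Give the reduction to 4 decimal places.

Before: below the line — 27×₹60,000, 35×₹80,000; poverty gap index (FGT₁) = 0.444368.
After the ₹30,000 transfer: below the line — 27×₹90,000, 35×₹110,000; poverty gap index (FGT₁) = 0.380495.
Reduction = 0.444368 − 0.380495 = 0.0639.

0.0639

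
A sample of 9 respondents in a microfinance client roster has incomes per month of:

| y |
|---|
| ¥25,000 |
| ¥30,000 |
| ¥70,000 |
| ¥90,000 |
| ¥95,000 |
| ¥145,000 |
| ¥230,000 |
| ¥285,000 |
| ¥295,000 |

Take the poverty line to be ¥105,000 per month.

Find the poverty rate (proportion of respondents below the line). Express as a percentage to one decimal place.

55.6%

5 of the 9 respondents have income below ¥105,000.
H = 5/9 = 55.6%.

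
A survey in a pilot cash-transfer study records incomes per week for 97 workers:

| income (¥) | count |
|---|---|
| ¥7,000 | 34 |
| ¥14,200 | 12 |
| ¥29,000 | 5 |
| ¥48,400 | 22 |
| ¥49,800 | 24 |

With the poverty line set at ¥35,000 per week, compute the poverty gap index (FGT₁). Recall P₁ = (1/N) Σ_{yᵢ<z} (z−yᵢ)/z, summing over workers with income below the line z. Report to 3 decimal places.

0.363

Incomes under z: 34×¥7,000, 12×¥14,200, 5×¥29,000 (q = 51 of N = 97).
Shortfall ratios: (35000−7000)/35000 = 0.8000 (×34); (35000−14200)/35000 = 0.5943 (×12); (35000−29000)/35000 = 0.1714 (×5).
Σ = 35.188571. Dividing by the full population N = 97 gives P₁ = 0.363.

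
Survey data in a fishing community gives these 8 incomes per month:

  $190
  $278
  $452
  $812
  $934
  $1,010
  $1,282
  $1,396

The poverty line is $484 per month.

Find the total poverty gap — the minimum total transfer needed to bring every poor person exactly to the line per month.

$532

Below the line: $190, $278, $452 (q = 3 of N = 8).
Individual gaps: 484−190 = 294; 484−278 = 206; 484−452 = 32.
Aggregate gap = $532.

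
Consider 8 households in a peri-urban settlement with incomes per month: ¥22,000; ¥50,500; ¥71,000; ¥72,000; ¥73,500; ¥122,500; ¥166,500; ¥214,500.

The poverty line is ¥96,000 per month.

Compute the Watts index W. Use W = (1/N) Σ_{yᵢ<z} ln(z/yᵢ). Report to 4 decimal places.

0.3715

Below z: ¥22,000, ¥50,500, ¥71,000, ¥72,000, ¥73,500 (q = 5 of N = 8).
ln(z/y) terms: ln(96000/22000) = 1.4733; ln(96000/50500) = 0.6424; ln(96000/71000) = 0.3017; ln(96000/72000) = 0.2877; ln(96000/73500) = 0.2671.
W = 2.972094 / 8 = 0.3715.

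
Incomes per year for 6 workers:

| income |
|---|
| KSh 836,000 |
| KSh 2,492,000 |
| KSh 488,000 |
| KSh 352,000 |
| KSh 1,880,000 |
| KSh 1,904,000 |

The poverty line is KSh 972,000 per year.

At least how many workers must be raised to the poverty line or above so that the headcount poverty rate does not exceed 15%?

3 of the 6 workers are poor, so H = 3/6 = 0.500.
A headcount ratio of at most 15% allows at most ⌊0.15 × 6⌋ = 0 poor workers.
So at least 3 − 0 = 3 must be lifted.

3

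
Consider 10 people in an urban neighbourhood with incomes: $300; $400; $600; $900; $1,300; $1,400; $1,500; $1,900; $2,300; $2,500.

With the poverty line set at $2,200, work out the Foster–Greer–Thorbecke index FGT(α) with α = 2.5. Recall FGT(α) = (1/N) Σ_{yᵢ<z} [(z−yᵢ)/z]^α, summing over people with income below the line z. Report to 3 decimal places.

Poor units: $300, $400, $600, $900, $1,300, $1,400, $1,500, $1,900 (q = 8 of N = 10).
Relative gaps: (2200−300)/2200 = 0.8636; (2200−400)/2200 = 0.8182; (2200−600)/2200 = 0.7273; (2200−900)/2200 = 0.5909; (2200−1300)/2200 = 0.4091; (2200−1400)/2200 = 0.3636; (2200−1500)/2200 = 0.3182; (2200−1900)/2200 = 0.1364.
Raised to α = 2.5: 0.69315; 0.60551; 0.45107; 0.26841; 0.10704; 0.07974; 0.05711; 0.00687.
Sum = 2.268899; FGT(2.5) = 2.268899 / 10 = 0.227.

0.227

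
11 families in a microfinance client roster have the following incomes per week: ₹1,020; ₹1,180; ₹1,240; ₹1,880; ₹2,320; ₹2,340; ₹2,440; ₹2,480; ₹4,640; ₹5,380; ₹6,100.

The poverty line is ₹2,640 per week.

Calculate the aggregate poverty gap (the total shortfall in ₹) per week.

Poor units: ₹1,020, ₹1,180, ₹1,240, ₹1,880, ₹2,320, ₹2,340, ₹2,440, ₹2,480 (q = 8 of N = 11).
Individual gaps: 2640−1020 = 1620; 2640−1180 = 1460; 2640−1240 = 1400; 2640−1880 = 760; 2640−2320 = 320; 2640−2340 = 300; 2640−2440 = 200; 2640−2480 = 160.
Aggregate gap = ₹6,220.

₹6,220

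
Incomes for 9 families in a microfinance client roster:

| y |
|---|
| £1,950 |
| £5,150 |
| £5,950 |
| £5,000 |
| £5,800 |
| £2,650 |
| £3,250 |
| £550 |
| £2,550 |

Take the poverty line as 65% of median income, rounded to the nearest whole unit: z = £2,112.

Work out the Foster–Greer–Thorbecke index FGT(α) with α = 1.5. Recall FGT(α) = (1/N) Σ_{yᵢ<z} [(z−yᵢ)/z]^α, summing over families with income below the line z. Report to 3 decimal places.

0.073

Incomes under z: £550, £1,950 (q = 2 of N = 9).
Relative gaps: (2112−550)/2112 = 0.7396; (2112−1950)/2112 = 0.0767.
Raised to α = 1.5: 0.63603; 0.02124.
Sum = 0.657278; FGT(1.5) = 0.657278 / 9 = 0.073.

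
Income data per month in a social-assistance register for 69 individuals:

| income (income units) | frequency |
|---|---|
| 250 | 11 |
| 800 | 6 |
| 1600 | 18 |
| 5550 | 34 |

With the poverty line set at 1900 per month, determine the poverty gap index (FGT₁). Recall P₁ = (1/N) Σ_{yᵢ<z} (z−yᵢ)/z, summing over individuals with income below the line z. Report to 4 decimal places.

0.2300

Poor units: 11×250, 6×800, 18×1600 (q = 35 of N = 69).
Relative gaps: (1900−250)/1900 = 0.8684 (×11); (1900−800)/1900 = 0.5789 (×6); (1900−1600)/1900 = 0.1579 (×18).
Sum of shortfalls = 15.868421; P₁ averages over all N: 15.868421 / 69 = 0.2300.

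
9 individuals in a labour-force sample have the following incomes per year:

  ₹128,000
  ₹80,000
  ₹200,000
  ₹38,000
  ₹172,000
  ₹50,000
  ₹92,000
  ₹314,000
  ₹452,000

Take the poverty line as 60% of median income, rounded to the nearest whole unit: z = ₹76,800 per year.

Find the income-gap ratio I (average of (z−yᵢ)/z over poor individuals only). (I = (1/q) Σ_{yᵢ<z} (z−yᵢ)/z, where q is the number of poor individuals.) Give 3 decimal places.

0.427

Below the line: ₹38,000, ₹50,000 (q = 2 of N = 9).
Shortfall ratios (z−y)/z: 0.5052, 0.3490; sum = 0.854167.
The income-gap ratio divides by q (the poor only): 0.854167 / 2 = 0.427.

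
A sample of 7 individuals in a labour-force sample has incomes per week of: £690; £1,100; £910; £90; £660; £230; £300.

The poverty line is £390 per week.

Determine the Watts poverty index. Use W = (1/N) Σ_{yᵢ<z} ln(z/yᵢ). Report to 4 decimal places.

0.3224

Poor units: £90, £230, £300 (q = 3 of N = 7).
Log gaps: ln(390/90) = 1.4663; ln(390/230) = 0.5281; ln(390/300) = 0.2624.
W = 2.256769 / 7 = 0.3224.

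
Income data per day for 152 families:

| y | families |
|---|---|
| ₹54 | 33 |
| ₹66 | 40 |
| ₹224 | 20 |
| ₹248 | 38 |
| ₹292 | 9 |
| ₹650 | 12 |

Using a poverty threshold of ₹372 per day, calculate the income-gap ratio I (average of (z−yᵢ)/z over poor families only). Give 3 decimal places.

Poor units: 33×₹54, 40×₹66, 20×₹224, 38×₹248, 9×₹292 (q = 140 of N = 152).
Shortfall ratios (z−y)/z: 0.8548 (×33), 0.8226 (×40), 0.3978 (×20), 0.3333 (×38), 0.2151 (×9); sum = 83.672043.
I averages over the q = 140 poor units only: 83.672043 / 140 = 0.598.

0.598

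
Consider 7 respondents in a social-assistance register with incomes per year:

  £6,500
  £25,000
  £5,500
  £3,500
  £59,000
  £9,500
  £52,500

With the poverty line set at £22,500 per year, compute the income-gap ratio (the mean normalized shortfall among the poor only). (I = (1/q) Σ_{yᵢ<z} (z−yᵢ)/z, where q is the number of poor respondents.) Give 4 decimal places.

Below the line: £3,500, £5,500, £6,500, £9,500 (q = 4 of N = 7).
Shortfall ratios (z−y)/z: 0.8444, 0.7556, 0.7111, 0.5778; sum = 2.888889.
I averages over the q = 4 poor units only: 2.888889 / 4 = 0.7222.

0.7222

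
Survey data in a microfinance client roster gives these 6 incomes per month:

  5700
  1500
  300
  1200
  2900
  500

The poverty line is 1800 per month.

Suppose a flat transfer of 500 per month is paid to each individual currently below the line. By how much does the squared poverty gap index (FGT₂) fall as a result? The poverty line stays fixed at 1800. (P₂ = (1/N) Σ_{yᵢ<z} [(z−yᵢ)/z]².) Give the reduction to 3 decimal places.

Before: below the line — 300, 500, 1200, 1500; squared poverty gap index (FGT₂) = 0.22582.
After the 500 transfer: below the line — 800, 1000, 1700; squared poverty gap index (FGT₂) = 0.08488.
Reduction = 0.22582 − 0.08488 = 0.141.

0.141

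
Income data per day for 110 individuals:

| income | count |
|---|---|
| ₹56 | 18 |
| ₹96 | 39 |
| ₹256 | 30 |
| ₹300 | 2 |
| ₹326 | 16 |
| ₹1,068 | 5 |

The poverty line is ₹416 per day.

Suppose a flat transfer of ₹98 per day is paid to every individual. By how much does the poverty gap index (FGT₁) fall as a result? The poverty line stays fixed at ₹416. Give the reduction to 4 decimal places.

Before: below the line — 18×₹56, 39×₹96, 30×₹256, 2×₹300, 16×₹326; poverty gap index (FGT₁) = 0.555769.
After the ₹98 transfer: below the line — 18×₹154, 39×₹194, 30×₹354, 2×₹398; poverty gap index (FGT₁) = 0.333698.
Reduction = 0.555769 − 0.333698 = 0.2221.

0.2221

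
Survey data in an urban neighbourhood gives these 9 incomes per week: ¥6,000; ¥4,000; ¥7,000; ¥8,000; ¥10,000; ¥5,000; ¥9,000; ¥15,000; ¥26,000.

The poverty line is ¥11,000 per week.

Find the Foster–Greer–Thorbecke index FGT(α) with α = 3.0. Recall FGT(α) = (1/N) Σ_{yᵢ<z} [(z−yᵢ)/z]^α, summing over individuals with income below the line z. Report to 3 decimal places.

0.065

Poor units: ¥4,000, ¥5,000, ¥6,000, ¥7,000, ¥8,000, ¥9,000, ¥10,000 (q = 7 of N = 9).
Normalized shortfalls: (11000−4000)/11000 = 0.6364; (11000−5000)/11000 = 0.5455; (11000−6000)/11000 = 0.4545; (11000−7000)/11000 = 0.3636; (11000−8000)/11000 = 0.2727; (11000−9000)/11000 = 0.1818; (11000−10000)/11000 = 0.0909.
Raised to α = 3.0: 0.25770; 0.16228; 0.09391; 0.04808; 0.02029; 0.00601; 0.00075.
Sum = 0.589031; FGT(3.0) = 0.589031 / 9 = 0.065.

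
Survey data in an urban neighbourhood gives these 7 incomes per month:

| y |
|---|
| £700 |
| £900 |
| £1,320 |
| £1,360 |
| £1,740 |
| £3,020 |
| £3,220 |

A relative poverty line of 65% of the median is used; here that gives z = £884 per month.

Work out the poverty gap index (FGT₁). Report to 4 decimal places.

0.0297

Poor units: £700 (q = 1 of N = 7).
Normalized shortfalls: (884−700)/884 = 0.2081.
Σ = 0.208145. Dividing by the full population N = 7 gives P₁ = 0.0297.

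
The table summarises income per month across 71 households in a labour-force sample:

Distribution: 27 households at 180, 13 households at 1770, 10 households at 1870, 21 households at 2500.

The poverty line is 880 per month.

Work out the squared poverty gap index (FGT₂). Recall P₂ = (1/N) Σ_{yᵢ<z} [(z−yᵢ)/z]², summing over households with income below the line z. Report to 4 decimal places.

Below z: 27×180 (q = 27 of N = 71).
Normalized shortfalls: (880−180)/880 = 0.7955 (×27).
Squared: 0.6327 (×27).
Sum = 17.084194; P₂ = 17.084194 / 71 = 0.2406.

0.2406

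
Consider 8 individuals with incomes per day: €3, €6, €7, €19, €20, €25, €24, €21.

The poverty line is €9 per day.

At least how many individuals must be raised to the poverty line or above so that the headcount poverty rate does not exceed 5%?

3 of the 8 individuals are poor, so H = 3/8 = 0.375.
A headcount ratio of at most 5% allows at most ⌊0.05 × 8⌋ = 0 poor individuals.
So at least 3 − 0 = 3 must be lifted.

3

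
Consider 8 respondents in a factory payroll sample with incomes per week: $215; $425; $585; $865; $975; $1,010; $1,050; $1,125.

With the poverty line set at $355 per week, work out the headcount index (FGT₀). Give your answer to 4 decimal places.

1 of the 8 respondents have income below $355.
H = 1/8 = 0.1250.

0.1250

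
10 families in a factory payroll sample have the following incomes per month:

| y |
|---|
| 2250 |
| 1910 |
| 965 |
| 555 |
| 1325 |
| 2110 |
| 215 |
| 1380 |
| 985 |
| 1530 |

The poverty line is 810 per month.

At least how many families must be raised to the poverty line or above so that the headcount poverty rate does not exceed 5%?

2

2 of the 10 families are poor, so H = 2/10 = 0.200.
A headcount ratio of at most 5% allows at most ⌊0.05 × 10⌋ = 0 poor families.
So at least 2 − 0 = 2 must be lifted.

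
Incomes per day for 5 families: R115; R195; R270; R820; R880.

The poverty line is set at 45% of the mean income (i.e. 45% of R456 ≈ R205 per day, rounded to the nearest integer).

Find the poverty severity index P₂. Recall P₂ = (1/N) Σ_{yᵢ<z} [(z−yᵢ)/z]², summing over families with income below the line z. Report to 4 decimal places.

0.0390

Incomes under z: R115, R195 (q = 2 of N = 5).
Gap ratios (z−y)/z: (205−115)/205 = 0.4390; (205−195)/205 = 0.0488.
Squared: 0.1927; 0.0024.
Sum = 0.195122; P₂ = 0.195122 / 5 = 0.0390.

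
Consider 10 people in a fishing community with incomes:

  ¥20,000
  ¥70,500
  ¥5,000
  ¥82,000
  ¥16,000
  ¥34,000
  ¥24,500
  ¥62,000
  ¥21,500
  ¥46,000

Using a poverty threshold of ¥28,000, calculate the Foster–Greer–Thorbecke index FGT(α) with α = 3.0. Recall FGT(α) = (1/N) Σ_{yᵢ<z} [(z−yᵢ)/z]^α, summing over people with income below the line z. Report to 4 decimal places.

Poor units: ¥5,000, ¥16,000, ¥20,000, ¥21,500, ¥24,500 (q = 5 of N = 10).
Relative gaps: (28000−5000)/28000 = 0.8214; (28000−16000)/28000 = 0.4286; (28000−20000)/28000 = 0.2857; (28000−21500)/28000 = 0.2321; (28000−24500)/28000 = 0.1250.
Raised to α = 3.0: 0.55425; 0.07872; 0.02332; 0.01251; 0.00195.
Sum = 0.670759; FGT(3.0) = 0.670759 / 10 = 0.0671.

0.0671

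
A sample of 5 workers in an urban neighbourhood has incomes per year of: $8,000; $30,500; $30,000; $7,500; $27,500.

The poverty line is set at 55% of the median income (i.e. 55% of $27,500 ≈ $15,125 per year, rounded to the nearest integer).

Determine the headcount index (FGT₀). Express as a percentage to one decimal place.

40.0%

2 of the 5 workers have income below $15,125.
H = 2/5 = 40.0%.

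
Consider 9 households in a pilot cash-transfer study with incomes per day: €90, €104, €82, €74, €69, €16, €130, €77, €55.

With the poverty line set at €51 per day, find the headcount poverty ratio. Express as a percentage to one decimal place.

11.1%

1 of the 9 households have income below €51.
H = 1/9 = 11.1%.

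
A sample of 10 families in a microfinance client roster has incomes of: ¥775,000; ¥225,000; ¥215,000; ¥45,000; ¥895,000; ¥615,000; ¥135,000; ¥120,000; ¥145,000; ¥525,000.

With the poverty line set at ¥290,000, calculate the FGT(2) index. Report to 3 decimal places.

0.171

Below z: ¥45,000, ¥120,000, ¥135,000, ¥145,000, ¥215,000, ¥225,000 (q = 6 of N = 10).
Relative gaps: (290000−45000)/290000 = 0.8448; (290000−120000)/290000 = 0.5862; (290000−135000)/290000 = 0.5345; (290000−145000)/290000 = 0.5000; (290000−215000)/290000 = 0.2586; (290000−225000)/290000 = 0.2241.
Squared: 0.7137; 0.3436; 0.2857; 0.2500; 0.0669; 0.0502.
Sum = 1.710166; P₂ = 1.710166 / 10 = 0.171.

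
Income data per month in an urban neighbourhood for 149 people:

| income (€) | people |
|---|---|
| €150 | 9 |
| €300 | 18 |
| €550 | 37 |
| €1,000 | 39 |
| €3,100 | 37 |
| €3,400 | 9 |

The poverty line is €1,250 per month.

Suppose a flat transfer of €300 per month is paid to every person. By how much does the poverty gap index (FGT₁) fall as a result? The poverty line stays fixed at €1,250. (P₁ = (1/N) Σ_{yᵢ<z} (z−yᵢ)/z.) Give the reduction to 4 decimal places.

Before: below the line — 9×€150, 18×€300, 37×€550, 39×€1,000; poverty gap index (FGT₁) = 0.336376.
After the €300 transfer: below the line — 9×€450, 18×€600, 37×€850; poverty gap index (FGT₁) = 0.180940.
Reduction = 0.336376 − 0.180940 = 0.1554.

0.1554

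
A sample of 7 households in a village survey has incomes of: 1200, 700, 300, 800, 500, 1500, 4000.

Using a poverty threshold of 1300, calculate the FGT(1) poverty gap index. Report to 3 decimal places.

0.330

Incomes under z: 300, 500, 700, 800, 1200 (q = 5 of N = 7).
Relative gaps: (1300−300)/1300 = 0.7692; (1300−500)/1300 = 0.6154; (1300−700)/1300 = 0.4615; (1300−800)/1300 = 0.3846; (1300−1200)/1300 = 0.0769.
Sum of shortfalls = 2.307692; P₁ averages over all N: 2.307692 / 7 = 0.330.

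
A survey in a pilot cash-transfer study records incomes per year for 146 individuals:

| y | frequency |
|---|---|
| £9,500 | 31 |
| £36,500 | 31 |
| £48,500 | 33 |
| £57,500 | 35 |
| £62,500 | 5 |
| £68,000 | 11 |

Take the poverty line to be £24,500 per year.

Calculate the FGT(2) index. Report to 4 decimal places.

0.0796

Incomes under z: 31×£9,500 (q = 31 of N = 146).
Relative gaps: (24500−9500)/24500 = 0.6122 (×31).
Squared: 0.3748 (×31).
Sum = 11.620158; P₂ = 11.620158 / 146 = 0.0796.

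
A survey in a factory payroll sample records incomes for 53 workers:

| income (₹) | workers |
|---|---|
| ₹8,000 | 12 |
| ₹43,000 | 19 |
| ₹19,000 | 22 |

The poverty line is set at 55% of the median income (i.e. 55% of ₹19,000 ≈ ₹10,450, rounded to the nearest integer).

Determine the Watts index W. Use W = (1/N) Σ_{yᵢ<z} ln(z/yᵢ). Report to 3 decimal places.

0.060

Incomes under z: 12×₹8,000 (q = 12 of N = 53).
Log shortfalls: ln(10450/8000) = 0.2672 (×12).
W = 3.205925 / 53 = 0.060.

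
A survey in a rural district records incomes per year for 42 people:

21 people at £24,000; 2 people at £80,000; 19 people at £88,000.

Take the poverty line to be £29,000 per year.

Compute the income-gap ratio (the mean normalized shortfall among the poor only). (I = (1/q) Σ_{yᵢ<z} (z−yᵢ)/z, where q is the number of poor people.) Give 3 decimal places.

0.172

Below z: 21×£24,000 (q = 21 of N = 42).
Shortfall ratios (z−y)/z: 0.1724 (×21); sum = 3.620690.
The income-gap ratio divides by q (the poor only): 3.620690 / 21 = 0.172.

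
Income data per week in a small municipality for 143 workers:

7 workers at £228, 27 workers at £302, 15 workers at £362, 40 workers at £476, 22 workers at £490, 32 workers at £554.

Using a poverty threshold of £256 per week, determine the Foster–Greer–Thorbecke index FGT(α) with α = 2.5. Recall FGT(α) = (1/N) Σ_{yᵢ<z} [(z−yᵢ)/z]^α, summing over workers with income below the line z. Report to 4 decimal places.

0.0002

Below the line: 7×£228 (q = 7 of N = 143).
Normalized shortfalls: (256−228)/256 = 0.1094 (×7).
Raised to α = 2.5: 0.00396 (×7).
Sum = 0.027694; FGT(2.5) = 0.027694 / 143 = 0.0002.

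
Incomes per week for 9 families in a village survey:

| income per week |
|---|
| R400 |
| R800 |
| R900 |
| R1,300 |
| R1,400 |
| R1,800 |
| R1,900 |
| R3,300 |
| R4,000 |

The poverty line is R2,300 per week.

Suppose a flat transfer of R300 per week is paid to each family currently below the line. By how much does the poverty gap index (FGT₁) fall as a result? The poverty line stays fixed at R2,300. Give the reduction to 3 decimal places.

Before: below the line — R400, R800, R900, R1,300, R1,400, R1,800, R1,900; poverty gap index (FGT₁) = 0.36715.
After the R300 transfer: below the line — R700, R1,100, R1,200, R1,600, R1,700, R2,100, R2,200; poverty gap index (FGT₁) = 0.26570.
Reduction = 0.36715 − 0.26570 = 0.101.

0.101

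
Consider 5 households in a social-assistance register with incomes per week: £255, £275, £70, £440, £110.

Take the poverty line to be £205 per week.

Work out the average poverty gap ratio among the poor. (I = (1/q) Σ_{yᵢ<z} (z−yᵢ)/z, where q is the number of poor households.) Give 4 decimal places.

Incomes under z: £70, £110 (q = 2 of N = 5).
Relative gaps: 0.6585, 0.4634; sum = 1.121951.
I averages over the q = 2 poor units only: 1.121951 / 2 = 0.5610.

0.5610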